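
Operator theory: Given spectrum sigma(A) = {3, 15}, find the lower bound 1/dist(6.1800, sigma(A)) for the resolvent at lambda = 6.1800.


dist(6.1800, {3, 15}) = min(|6.1800 - 3|, |6.1800 - 15|)
= min(3.1800, 8.8200) = 3.1800
Resolvent bound = 1/3.1800 = 0.3145

0.3145


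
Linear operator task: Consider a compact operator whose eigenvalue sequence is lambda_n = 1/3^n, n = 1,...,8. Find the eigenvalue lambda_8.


The eigenvalue formula gives lambda_8 = 1/3^8
= 1/6561
= 1.5242e-04

1.5242e-04


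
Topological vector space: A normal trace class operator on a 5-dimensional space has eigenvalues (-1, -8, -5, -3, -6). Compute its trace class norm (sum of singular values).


For a normal operator, singular values equal |eigenvalues|.
Trace norm = sum |lambda_i| = 1 + 8 + 5 + 3 + 6
= 23

23


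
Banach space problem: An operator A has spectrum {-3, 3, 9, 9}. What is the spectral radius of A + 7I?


Spectrum of A + 7I = {4, 10, 16, 16}
Spectral radius = max |lambda| over the shifted spectrum
= max(4, 10, 16, 16) = 16

16


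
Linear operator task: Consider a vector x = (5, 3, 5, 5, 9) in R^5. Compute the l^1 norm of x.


The l^1 norm equals the sum of absolute values of all components.
||x||_1 = 5 + 3 + 5 + 5 + 9
= 27

27.0000


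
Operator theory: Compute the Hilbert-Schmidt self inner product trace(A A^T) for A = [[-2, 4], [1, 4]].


trace(A * A^T) = sum of squares of all entries
= (-2)^2 + 4^2 + 1^2 + 4^2
= 4 + 16 + 1 + 16
= 37

37


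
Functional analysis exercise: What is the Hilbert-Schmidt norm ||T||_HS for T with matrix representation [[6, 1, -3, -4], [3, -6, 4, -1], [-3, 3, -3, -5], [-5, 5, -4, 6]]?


The Hilbert-Schmidt norm is sqrt(sum of squares of all entries).
Sum of squares = 6^2 + 1^2 + (-3)^2 + (-4)^2 + 3^2 + (-6)^2 + 4^2 + (-1)^2 + (-3)^2 + 3^2 + (-3)^2 + (-5)^2 + (-5)^2 + 5^2 + (-4)^2 + 6^2
= 36 + 1 + 9 + 16 + 9 + 36 + 16 + 1 + 9 + 9 + 9 + 25 + 25 + 25 + 16 + 36 = 278
||T||_HS = sqrt(278) = 16.6733

16.6733


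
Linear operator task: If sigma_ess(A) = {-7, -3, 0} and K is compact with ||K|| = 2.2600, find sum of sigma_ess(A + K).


By Weyl's theorem, the essential spectrum is invariant under compact perturbations.
sigma_ess(A + K) = sigma_ess(A) = {-7, -3, 0}
Sum = -7 + -3 + 0 = -10

-10


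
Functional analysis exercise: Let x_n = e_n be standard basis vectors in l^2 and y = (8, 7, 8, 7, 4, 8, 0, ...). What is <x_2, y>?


x_2 = e_2 is the standard basis vector with 1 in position 2.
<x_2, y> = y_2 = 7
As n -> infinity, <x_n, y> -> 0, confirming weak convergence of (x_n) to 0.

7


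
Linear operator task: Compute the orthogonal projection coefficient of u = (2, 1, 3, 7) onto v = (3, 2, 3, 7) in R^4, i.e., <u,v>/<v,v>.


Computing <u,v> = 2*3 + 1*2 + 3*3 + 7*7 = 66
Computing <v,v> = 3^2 + 2^2 + 3^2 + 7^2 = 71
Projection coefficient = 66/71 = 0.9296

0.9296


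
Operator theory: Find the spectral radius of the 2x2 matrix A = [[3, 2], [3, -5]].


For a 2x2 matrix, eigenvalues satisfy lambda^2 - (trace)*lambda + det = 0
trace = 3 + -5 = -2
det = 3*-5 - 2*3 = -21
discriminant = (-2)^2 - 4*(-21) = 88
spectral radius = max |eigenvalue| = 5.6904

5.6904


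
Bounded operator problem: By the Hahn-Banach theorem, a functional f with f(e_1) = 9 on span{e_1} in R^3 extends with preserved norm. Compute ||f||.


The norm of f is given by ||f|| = sup_{||x||=1} |f(x)|.
On span{e_1}, ||e_1|| = 1, so ||f|| = |f(e_1)| / ||e_1||
= |9| / 1 = 9.0000

9.0000


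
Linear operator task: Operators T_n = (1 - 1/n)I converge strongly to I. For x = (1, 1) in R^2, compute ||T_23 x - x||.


T_23 x - x = (1 - 1/23)x - x = -x/23
||x|| = sqrt(2) = 1.4142
||T_23 x - x|| = ||x||/23 = 1.4142/23 = 0.0615

0.0615


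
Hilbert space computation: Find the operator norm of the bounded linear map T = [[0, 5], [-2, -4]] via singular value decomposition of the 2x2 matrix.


A^T A = [[4, 8], [8, 41]]
trace(A^T A) = 45, det(A^T A) = 100
discriminant = 45^2 - 4*100 = 1625
Largest eigenvalue of A^T A = (trace + sqrt(disc))/2 = 42.6556
||T|| = sqrt(42.6556) = 6.5311

6.5311


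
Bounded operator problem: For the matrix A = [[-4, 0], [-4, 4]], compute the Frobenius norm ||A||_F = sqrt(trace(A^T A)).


||A||_F^2 = sum a_ij^2
= (-4)^2 + 0^2 + (-4)^2 + 4^2
= 16 + 0 + 16 + 16 = 48
||A||_F = sqrt(48) = 6.9282

6.9282


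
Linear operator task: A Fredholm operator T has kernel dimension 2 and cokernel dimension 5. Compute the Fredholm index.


The Fredholm index is defined as ind(T) = dim(ker T) - dim(coker T)
= 2 - 5
= -3

-3


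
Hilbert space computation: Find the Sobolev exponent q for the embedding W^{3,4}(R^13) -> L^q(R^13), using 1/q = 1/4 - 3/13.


Using the Sobolev embedding formula: 1/q = 1/p - k/n
1/q = 1/4 - 3/13 = 1/52
q = 1/(1/52) = 52

52.0000


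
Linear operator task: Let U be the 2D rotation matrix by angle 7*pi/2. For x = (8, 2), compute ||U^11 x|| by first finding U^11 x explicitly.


U is a rotation by theta = 7*pi/2
U^11 = rotation by 11*theta = 77*pi/2 = 1*pi/2 (mod 2*pi)
cos(1*pi/2) = 0.0000, sin(1*pi/2) = 1.0000
U^11 x = (0.0000 * 8 - 1.0000 * 2, 1.0000 * 8 + 0.0000 * 2)
= (-2.0000, 8.0000)
||U^11 x|| = sqrt((-2.0000)^2 + 8.0000^2) = sqrt(68.0000) = 8.2462

8.2462


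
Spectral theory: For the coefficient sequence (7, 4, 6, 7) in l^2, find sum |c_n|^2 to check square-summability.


sum |c_n|^2 = 7^2 + 4^2 + 6^2 + 7^2
= 49 + 16 + 36 + 49
= 150

150


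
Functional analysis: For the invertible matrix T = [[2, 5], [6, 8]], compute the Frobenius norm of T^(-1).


det(T) = 2*8 - 5*6 = -14
T^(-1) = (1/-14) * [[8, -5], [-6, 2]] = [[-0.5714, 0.3571], [0.4286, -0.1429]]
||T^(-1)||_F^2 = (-0.5714)^2 + 0.3571^2 + 0.4286^2 + (-0.1429)^2 = 0.6582
||T^(-1)||_F = sqrt(0.6582) = 0.8113

0.8113


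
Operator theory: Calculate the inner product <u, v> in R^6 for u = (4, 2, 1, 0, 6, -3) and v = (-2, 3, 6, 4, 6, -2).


Computing the standard inner product <u, v> = sum u_i * v_i
= 4*-2 + 2*3 + 1*6 + 0*4 + 6*6 + -3*-2
= -8 + 6 + 6 + 0 + 36 + 6
= 46

46


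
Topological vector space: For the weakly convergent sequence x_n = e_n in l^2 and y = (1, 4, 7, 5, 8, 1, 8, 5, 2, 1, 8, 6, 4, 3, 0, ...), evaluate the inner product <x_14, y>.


x_14 = e_14 is the standard basis vector with 1 in position 14.
<x_14, y> = y_14 = 3
As n -> infinity, <x_n, y> -> 0, confirming weak convergence of (x_n) to 0.

3


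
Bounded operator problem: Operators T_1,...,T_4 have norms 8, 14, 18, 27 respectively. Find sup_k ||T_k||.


By the Uniform Boundedness Principle, the supremum of norms is finite.
sup_k ||T_k|| = max(8, 14, 18, 27) = 27

27


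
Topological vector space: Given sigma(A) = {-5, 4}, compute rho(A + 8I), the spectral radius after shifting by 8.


Spectrum of A + 8I = {3, 12}
Spectral radius = max |lambda| over the shifted spectrum
= max(3, 12) = 12

12


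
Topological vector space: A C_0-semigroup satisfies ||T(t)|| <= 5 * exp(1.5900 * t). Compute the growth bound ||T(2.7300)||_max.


||T(2.7300)|| <= 5 * exp(1.5900 * 2.7300)
= 5 * exp(4.3407)
= 5 * 76.7613
= 383.8063

383.8063


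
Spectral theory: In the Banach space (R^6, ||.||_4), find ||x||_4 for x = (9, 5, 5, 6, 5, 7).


The l^4 norm = (sum |x_i|^4)^(1/4)
Sum of 4th powers = 6561 + 625 + 625 + 1296 + 625 + 2401 = 12133
||x||_4 = (12133)^(1/4) = 10.4952

10.4952


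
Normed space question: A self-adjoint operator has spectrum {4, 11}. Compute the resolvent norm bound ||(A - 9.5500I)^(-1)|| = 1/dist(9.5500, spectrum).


dist(9.5500, {4, 11}) = min(|9.5500 - 4|, |9.5500 - 11|)
= min(5.5500, 1.4500) = 1.4500
Resolvent bound = 1/1.4500 = 0.6897

0.6897


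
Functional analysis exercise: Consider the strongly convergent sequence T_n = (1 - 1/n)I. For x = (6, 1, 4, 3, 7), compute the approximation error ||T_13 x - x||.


T_13 x - x = (1 - 1/13)x - x = -x/13
||x|| = sqrt(111) = 10.5357
||T_13 x - x|| = ||x||/13 = 10.5357/13 = 0.8104

0.8104


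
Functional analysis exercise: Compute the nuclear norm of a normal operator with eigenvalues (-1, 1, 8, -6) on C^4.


For a normal operator, singular values equal |eigenvalues|.
Trace norm = sum |lambda_i| = 1 + 1 + 8 + 6
= 16

16


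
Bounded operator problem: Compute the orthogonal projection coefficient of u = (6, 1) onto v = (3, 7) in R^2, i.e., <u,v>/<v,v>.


Computing <u,v> = 6*3 + 1*7 = 25
Computing <v,v> = 3^2 + 7^2 = 58
Projection coefficient = 25/58 = 0.4310

0.4310


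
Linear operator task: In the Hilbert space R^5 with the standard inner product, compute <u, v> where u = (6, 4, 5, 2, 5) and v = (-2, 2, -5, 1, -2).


Computing the standard inner product <u, v> = sum u_i * v_i
= 6*-2 + 4*2 + 5*-5 + 2*1 + 5*-2
= -12 + 8 + -25 + 2 + -10
= -37

-37


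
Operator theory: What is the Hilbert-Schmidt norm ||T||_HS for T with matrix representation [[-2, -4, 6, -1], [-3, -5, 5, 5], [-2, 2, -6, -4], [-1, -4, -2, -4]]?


The Hilbert-Schmidt norm is sqrt(sum of squares of all entries).
Sum of squares = (-2)^2 + (-4)^2 + 6^2 + (-1)^2 + (-3)^2 + (-5)^2 + 5^2 + 5^2 + (-2)^2 + 2^2 + (-6)^2 + (-4)^2 + (-1)^2 + (-4)^2 + (-2)^2 + (-4)^2
= 4 + 16 + 36 + 1 + 9 + 25 + 25 + 25 + 4 + 4 + 36 + 16 + 1 + 16 + 4 + 16 = 238
||T||_HS = sqrt(238) = 15.4272

15.4272


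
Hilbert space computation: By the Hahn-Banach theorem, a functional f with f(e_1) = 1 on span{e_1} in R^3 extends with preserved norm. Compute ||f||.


The norm of f is given by ||f|| = sup_{||x||=1} |f(x)|.
On span{e_1}, ||e_1|| = 1, so ||f|| = |f(e_1)| / ||e_1||
= |1| / 1 = 1.0000

1.0000


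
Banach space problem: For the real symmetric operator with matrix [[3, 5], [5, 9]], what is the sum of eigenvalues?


For a self-adjoint (symmetric) matrix, the eigenvalues are real.
The sum of eigenvalues equals the trace of the matrix.
trace = 3 + 9 = 12

12


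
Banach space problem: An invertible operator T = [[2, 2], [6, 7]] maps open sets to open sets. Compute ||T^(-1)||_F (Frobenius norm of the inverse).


det(T) = 2*7 - 2*6 = 2
T^(-1) = (1/2) * [[7, -2], [-6, 2]] = [[3.5000, -1.0000], [-3.0000, 1.0000]]
||T^(-1)||_F^2 = 3.5000^2 + (-1.0000)^2 + (-3.0000)^2 + 1.0000^2 = 23.2500
||T^(-1)||_F = sqrt(23.2500) = 4.8218

4.8218


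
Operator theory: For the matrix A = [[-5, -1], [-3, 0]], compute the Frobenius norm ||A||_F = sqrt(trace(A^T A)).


||A||_F^2 = sum a_ij^2
= (-5)^2 + (-1)^2 + (-3)^2 + 0^2
= 25 + 1 + 9 + 0 = 35
||A||_F = sqrt(35) = 5.9161

5.9161


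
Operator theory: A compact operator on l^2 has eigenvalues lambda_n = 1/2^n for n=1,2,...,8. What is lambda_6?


The eigenvalue formula gives lambda_6 = 1/2^6
= 1/64
= 0.0156

0.0156


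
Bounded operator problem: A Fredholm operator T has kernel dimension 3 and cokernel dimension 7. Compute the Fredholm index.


The Fredholm index is defined as ind(T) = dim(ker T) - dim(coker T)
= 3 - 7
= -4

-4


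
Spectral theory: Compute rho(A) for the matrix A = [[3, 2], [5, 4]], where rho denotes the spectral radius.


For a 2x2 matrix, eigenvalues satisfy lambda^2 - (trace)*lambda + det = 0
trace = 3 + 4 = 7
det = 3*4 - 2*5 = 2
discriminant = 7^2 - 4*(2) = 41
spectral radius = max |eigenvalue| = 6.7016

6.7016


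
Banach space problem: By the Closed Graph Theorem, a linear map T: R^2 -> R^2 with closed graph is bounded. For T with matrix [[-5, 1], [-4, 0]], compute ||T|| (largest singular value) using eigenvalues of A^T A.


A^T A = [[41, -5], [-5, 1]]
trace(A^T A) = 42, det(A^T A) = 16
discriminant = 42^2 - 4*16 = 1700
Largest eigenvalue of A^T A = (trace + sqrt(disc))/2 = 41.6155
||T|| = sqrt(41.6155) = 6.4510

6.4510


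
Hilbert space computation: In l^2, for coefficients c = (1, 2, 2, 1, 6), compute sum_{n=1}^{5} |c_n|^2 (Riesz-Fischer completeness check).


sum |c_n|^2 = 1^2 + 2^2 + 2^2 + 1^2 + 6^2
= 1 + 4 + 4 + 1 + 36
= 46

46


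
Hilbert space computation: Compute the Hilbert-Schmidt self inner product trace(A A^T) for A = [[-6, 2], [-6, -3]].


trace(A * A^T) = sum of squares of all entries
= (-6)^2 + 2^2 + (-6)^2 + (-3)^2
= 36 + 4 + 36 + 9
= 85

85


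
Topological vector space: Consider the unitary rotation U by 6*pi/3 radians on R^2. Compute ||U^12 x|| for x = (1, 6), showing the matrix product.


U is a rotation by theta = 6*pi/3
U^12 = rotation by 12*theta = 72*pi/3 = 0*pi/3 (mod 2*pi)
cos(0*pi/3) = 1.0000, sin(0*pi/3) = 0.0000
U^12 x = (1.0000 * 1 - 0.0000 * 6, 0.0000 * 1 + 1.0000 * 6)
= (1.0000, 6.0000)
||U^12 x|| = sqrt(1.0000^2 + 6.0000^2) = sqrt(37.0000) = 6.0828

6.0828


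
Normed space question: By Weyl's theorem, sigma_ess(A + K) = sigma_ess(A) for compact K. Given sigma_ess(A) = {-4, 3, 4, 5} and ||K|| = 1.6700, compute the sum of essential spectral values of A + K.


By Weyl's theorem, the essential spectrum is invariant under compact perturbations.
sigma_ess(A + K) = sigma_ess(A) = {-4, 3, 4, 5}
Sum = -4 + 3 + 4 + 5 = 8

8


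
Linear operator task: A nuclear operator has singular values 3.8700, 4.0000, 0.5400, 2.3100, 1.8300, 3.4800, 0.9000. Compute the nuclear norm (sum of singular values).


The nuclear norm is the sum of all singular values.
||T||_1 = 3.8700 + 4.0000 + 0.5400 + 2.3100 + 1.8300 + 3.4800 + 0.9000
= 16.9300

16.9300


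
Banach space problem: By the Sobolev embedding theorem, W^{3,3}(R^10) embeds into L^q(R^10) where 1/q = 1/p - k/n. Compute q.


Using the Sobolev embedding formula: 1/q = 1/p - k/n
1/q = 1/3 - 3/10 = 1/30
q = 1/(1/30) = 30

30.0000


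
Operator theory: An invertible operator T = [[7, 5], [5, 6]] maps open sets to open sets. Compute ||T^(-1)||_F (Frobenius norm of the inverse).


det(T) = 7*6 - 5*5 = 17
T^(-1) = (1/17) * [[6, -5], [-5, 7]] = [[0.3529, -0.2941], [-0.2941, 0.4118]]
||T^(-1)||_F^2 = 0.3529^2 + (-0.2941)^2 + (-0.2941)^2 + 0.4118^2 = 0.4671
||T^(-1)||_F = sqrt(0.4671) = 0.6835

0.6835


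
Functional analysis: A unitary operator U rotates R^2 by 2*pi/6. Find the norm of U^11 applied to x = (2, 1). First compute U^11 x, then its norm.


U is a rotation by theta = 2*pi/6
U^11 = rotation by 11*theta = 22*pi/6 = 10*pi/6 (mod 2*pi)
cos(10*pi/6) = 0.5000, sin(10*pi/6) = -0.8660
U^11 x = (0.5000 * 2 - -0.8660 * 1, -0.8660 * 2 + 0.5000 * 1)
= (1.8660, -1.2321)
||U^11 x|| = sqrt(1.8660^2 + (-1.2321)^2) = sqrt(5.0000) = 2.2361

2.2361


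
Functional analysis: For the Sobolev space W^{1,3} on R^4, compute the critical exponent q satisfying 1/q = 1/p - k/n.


Using the Sobolev embedding formula: 1/q = 1/p - k/n
1/q = 1/3 - 1/4 = 1/12
q = 1/(1/12) = 12

12.0000


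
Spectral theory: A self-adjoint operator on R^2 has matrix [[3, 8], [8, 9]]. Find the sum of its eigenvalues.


For a self-adjoint (symmetric) matrix, the eigenvalues are real.
The sum of eigenvalues equals the trace of the matrix.
trace = 3 + 9 = 12

12


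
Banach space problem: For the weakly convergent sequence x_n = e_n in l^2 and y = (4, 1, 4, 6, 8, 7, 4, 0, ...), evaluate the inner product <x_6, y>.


x_6 = e_6 is the standard basis vector with 1 in position 6.
<x_6, y> = y_6 = 7
As n -> infinity, <x_n, y> -> 0, confirming weak convergence of (x_n) to 0.

7


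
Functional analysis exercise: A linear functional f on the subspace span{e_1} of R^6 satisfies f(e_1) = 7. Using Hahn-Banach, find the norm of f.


The norm of f is given by ||f|| = sup_{||x||=1} |f(x)|.
On span{e_1}, ||e_1|| = 1, so ||f|| = |f(e_1)| / ||e_1||
= |7| / 1 = 7.0000

7.0000


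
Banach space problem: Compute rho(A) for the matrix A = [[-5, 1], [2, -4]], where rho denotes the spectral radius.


For a 2x2 matrix, eigenvalues satisfy lambda^2 - (trace)*lambda + det = 0
trace = -5 + -4 = -9
det = -5*-4 - 1*2 = 18
discriminant = (-9)^2 - 4*(18) = 9
spectral radius = max |eigenvalue| = 6.0000

6.0000


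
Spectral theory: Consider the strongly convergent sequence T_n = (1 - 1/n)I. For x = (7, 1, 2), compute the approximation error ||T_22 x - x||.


T_22 x - x = (1 - 1/22)x - x = -x/22
||x|| = sqrt(54) = 7.3485
||T_22 x - x|| = ||x||/22 = 7.3485/22 = 0.3340

0.3340


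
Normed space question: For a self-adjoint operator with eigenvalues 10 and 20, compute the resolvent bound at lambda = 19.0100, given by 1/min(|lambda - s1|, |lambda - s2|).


dist(19.0100, {10, 20}) = min(|19.0100 - 10|, |19.0100 - 20|)
= min(9.0100, 0.9900) = 0.9900
Resolvent bound = 1/0.9900 = 1.0101

1.0101


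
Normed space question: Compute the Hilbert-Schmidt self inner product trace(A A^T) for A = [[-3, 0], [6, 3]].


trace(A * A^T) = sum of squares of all entries
= (-3)^2 + 0^2 + 6^2 + 3^2
= 9 + 0 + 36 + 9
= 54

54


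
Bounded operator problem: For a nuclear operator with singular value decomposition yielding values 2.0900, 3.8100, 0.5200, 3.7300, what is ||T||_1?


The nuclear norm is the sum of all singular values.
||T||_1 = 2.0900 + 3.8100 + 0.5200 + 3.7300
= 10.1500

10.1500


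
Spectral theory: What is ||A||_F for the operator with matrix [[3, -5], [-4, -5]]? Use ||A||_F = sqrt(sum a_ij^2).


||A||_F^2 = sum a_ij^2
= 3^2 + (-5)^2 + (-4)^2 + (-5)^2
= 9 + 25 + 16 + 25 = 75
||A||_F = sqrt(75) = 8.6603

8.6603


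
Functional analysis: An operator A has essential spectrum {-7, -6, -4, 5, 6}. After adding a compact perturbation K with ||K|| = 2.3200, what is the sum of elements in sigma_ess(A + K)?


By Weyl's theorem, the essential spectrum is invariant under compact perturbations.
sigma_ess(A + K) = sigma_ess(A) = {-7, -6, -4, 5, 6}
Sum = -7 + -6 + -4 + 5 + 6 = -6

-6


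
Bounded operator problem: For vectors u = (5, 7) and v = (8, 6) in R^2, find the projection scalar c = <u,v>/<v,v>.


Computing <u,v> = 5*8 + 7*6 = 82
Computing <v,v> = 8^2 + 6^2 = 100
Projection coefficient = 82/100 = 0.8200

0.8200


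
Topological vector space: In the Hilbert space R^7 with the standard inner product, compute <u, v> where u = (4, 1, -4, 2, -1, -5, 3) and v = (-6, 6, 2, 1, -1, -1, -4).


Computing the standard inner product <u, v> = sum u_i * v_i
= 4*-6 + 1*6 + -4*2 + 2*1 + -1*-1 + -5*-1 + 3*-4
= -24 + 6 + -8 + 2 + 1 + 5 + -12
= -30

-30


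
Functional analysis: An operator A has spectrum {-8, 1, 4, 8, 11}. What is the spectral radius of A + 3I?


Spectrum of A + 3I = {-5, 4, 7, 11, 14}
Spectral radius = max |lambda| over the shifted spectrum
= max(5, 4, 7, 11, 14) = 14

14


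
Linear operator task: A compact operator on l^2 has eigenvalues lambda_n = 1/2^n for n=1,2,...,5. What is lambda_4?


The eigenvalue formula gives lambda_4 = 1/2^4
= 1/16
= 0.0625

0.0625


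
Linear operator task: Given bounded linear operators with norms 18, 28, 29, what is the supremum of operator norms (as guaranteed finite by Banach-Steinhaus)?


By the Uniform Boundedness Principle, the supremum of norms is finite.
sup_k ||T_k|| = max(18, 28, 29) = 29

29


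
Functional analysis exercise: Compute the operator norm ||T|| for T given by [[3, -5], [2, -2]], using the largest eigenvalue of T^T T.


A^T A = [[13, -19], [-19, 29]]
trace(A^T A) = 42, det(A^T A) = 16
discriminant = 42^2 - 4*16 = 1700
Largest eigenvalue of A^T A = (trace + sqrt(disc))/2 = 41.6155
||T|| = sqrt(41.6155) = 6.4510

6.4510


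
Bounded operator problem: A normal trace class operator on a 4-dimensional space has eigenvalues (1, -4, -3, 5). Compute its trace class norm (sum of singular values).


For a normal operator, singular values equal |eigenvalues|.
Trace norm = sum |lambda_i| = 1 + 4 + 3 + 5
= 13

13


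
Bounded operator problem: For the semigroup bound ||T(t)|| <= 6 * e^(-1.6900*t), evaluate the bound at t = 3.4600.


||T(3.4600)|| <= 6 * exp(-1.6900 * 3.4600)
= 6 * exp(-5.8474)
= 6 * 0.0029
= 0.0173

0.0173


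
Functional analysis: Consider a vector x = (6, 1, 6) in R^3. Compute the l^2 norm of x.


The l^2 norm = (sum |x_i|^2)^(1/2)
Sum of 2th powers = 36 + 1 + 36 = 73
||x||_2 = (73)^(1/2) = 8.5440

8.5440


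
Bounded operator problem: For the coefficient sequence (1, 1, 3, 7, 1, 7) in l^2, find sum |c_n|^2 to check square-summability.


sum |c_n|^2 = 1^2 + 1^2 + 3^2 + 7^2 + 1^2 + 7^2
= 1 + 1 + 9 + 49 + 1 + 49
= 110

110


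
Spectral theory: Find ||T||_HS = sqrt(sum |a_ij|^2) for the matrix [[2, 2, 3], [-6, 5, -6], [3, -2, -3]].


The Hilbert-Schmidt norm is sqrt(sum of squares of all entries).
Sum of squares = 2^2 + 2^2 + 3^2 + (-6)^2 + 5^2 + (-6)^2 + 3^2 + (-2)^2 + (-3)^2
= 4 + 4 + 9 + 36 + 25 + 36 + 9 + 4 + 9 = 136
||T||_HS = sqrt(136) = 11.6619

11.6619


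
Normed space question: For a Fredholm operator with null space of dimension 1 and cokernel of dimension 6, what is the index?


The Fredholm index is defined as ind(T) = dim(ker T) - dim(coker T)
= 1 - 6
= -5

-5


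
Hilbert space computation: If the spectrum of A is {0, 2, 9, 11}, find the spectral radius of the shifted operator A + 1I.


Spectrum of A + 1I = {1, 3, 10, 12}
Spectral radius = max |lambda| over the shifted spectrum
= max(1, 3, 10, 12) = 12

12


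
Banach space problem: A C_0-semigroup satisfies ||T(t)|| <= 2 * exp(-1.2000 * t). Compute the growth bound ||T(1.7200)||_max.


||T(1.7200)|| <= 2 * exp(-1.2000 * 1.7200)
= 2 * exp(-2.0640)
= 2 * 0.1269
= 0.2539

0.2539


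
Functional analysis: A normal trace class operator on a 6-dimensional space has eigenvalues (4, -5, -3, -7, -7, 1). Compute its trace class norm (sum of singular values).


For a normal operator, singular values equal |eigenvalues|.
Trace norm = sum |lambda_i| = 4 + 5 + 3 + 7 + 7 + 1
= 27

27


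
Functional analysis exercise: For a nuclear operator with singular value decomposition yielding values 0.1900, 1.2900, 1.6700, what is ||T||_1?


The nuclear norm is the sum of all singular values.
||T||_1 = 0.1900 + 1.2900 + 1.6700
= 3.1500

3.1500


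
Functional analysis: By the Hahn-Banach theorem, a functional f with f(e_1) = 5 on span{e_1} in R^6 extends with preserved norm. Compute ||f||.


The norm of f is given by ||f|| = sup_{||x||=1} |f(x)|.
On span{e_1}, ||e_1|| = 1, so ||f|| = |f(e_1)| / ||e_1||
= |5| / 1 = 5.0000

5.0000


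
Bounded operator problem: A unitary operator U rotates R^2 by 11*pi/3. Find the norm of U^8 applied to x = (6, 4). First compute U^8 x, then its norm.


U is a rotation by theta = 11*pi/3
U^8 = rotation by 8*theta = 88*pi/3 = 4*pi/3 (mod 2*pi)
cos(4*pi/3) = -0.5000, sin(4*pi/3) = -0.8660
U^8 x = (-0.5000 * 6 - -0.8660 * 4, -0.8660 * 6 + -0.5000 * 4)
= (0.4641, -7.1962)
||U^8 x|| = sqrt(0.4641^2 + (-7.1962)^2) = sqrt(52.0000) = 7.2111

7.2111


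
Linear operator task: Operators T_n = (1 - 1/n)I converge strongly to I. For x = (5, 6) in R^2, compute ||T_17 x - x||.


T_17 x - x = (1 - 1/17)x - x = -x/17
||x|| = sqrt(61) = 7.8102
||T_17 x - x|| = ||x||/17 = 7.8102/17 = 0.4594

0.4594


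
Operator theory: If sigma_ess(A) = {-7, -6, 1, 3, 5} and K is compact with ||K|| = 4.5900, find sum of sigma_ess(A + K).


By Weyl's theorem, the essential spectrum is invariant under compact perturbations.
sigma_ess(A + K) = sigma_ess(A) = {-7, -6, 1, 3, 5}
Sum = -7 + -6 + 1 + 3 + 5 = -4

-4


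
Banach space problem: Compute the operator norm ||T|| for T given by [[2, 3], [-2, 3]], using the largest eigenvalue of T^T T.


A^T A = [[8, 0], [0, 18]]
trace(A^T A) = 26, det(A^T A) = 144
discriminant = 26^2 - 4*144 = 100
Largest eigenvalue of A^T A = (trace + sqrt(disc))/2 = 18.0000
||T|| = sqrt(18.0000) = 4.2426

4.2426


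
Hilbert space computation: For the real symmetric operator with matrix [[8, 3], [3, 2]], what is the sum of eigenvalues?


For a self-adjoint (symmetric) matrix, the eigenvalues are real.
The sum of eigenvalues equals the trace of the matrix.
trace = 8 + 2 = 10

10


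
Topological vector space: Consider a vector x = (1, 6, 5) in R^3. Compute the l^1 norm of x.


The l^1 norm equals the sum of absolute values of all components.
||x||_1 = 1 + 6 + 5
= 12

12.0000


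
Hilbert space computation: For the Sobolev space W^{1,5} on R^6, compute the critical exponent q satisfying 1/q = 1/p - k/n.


Using the Sobolev embedding formula: 1/q = 1/p - k/n
1/q = 1/5 - 1/6 = 1/30
q = 1/(1/30) = 30

30.0000


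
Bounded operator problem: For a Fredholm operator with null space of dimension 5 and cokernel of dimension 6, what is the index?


The Fredholm index is defined as ind(T) = dim(ker T) - dim(coker T)
= 5 - 6
= -1

-1


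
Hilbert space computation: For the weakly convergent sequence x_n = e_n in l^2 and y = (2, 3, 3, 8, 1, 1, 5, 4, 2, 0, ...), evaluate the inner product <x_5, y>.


x_5 = e_5 is the standard basis vector with 1 in position 5.
<x_5, y> = y_5 = 1
As n -> infinity, <x_n, y> -> 0, confirming weak convergence of (x_n) to 0.

1


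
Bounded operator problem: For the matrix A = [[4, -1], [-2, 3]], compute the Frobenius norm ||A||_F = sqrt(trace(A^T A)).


||A||_F^2 = sum a_ij^2
= 4^2 + (-1)^2 + (-2)^2 + 3^2
= 16 + 1 + 4 + 9 = 30
||A||_F = sqrt(30) = 5.4772

5.4772


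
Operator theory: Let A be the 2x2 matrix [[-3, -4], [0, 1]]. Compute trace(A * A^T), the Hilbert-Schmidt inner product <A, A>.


trace(A * A^T) = sum of squares of all entries
= (-3)^2 + (-4)^2 + 0^2 + 1^2
= 9 + 16 + 0 + 1
= 26

26


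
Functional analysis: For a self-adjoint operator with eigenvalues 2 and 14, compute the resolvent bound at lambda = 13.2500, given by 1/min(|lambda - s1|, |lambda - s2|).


dist(13.2500, {2, 14}) = min(|13.2500 - 2|, |13.2500 - 14|)
= min(11.2500, 0.7500) = 0.7500
Resolvent bound = 1/0.7500 = 1.3333

1.3333


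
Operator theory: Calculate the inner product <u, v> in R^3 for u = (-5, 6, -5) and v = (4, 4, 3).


Computing the standard inner product <u, v> = sum u_i * v_i
= -5*4 + 6*4 + -5*3
= -20 + 24 + -15
= -11

-11


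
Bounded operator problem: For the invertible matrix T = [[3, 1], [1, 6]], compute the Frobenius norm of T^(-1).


det(T) = 3*6 - 1*1 = 17
T^(-1) = (1/17) * [[6, -1], [-1, 3]] = [[0.3529, -0.0588], [-0.0588, 0.1765]]
||T^(-1)||_F^2 = 0.3529^2 + (-0.0588)^2 + (-0.0588)^2 + 0.1765^2 = 0.1626
||T^(-1)||_F = sqrt(0.1626) = 0.4033

0.4033


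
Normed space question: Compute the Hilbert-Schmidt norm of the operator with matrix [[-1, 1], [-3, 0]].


The Hilbert-Schmidt norm is sqrt(sum of squares of all entries).
Sum of squares = (-1)^2 + 1^2 + (-3)^2 + 0^2
= 1 + 1 + 9 + 0 = 11
||T||_HS = sqrt(11) = 3.3166

3.3166


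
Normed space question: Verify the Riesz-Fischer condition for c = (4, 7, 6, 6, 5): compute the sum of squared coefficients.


sum |c_n|^2 = 4^2 + 7^2 + 6^2 + 6^2 + 5^2
= 16 + 49 + 36 + 36 + 25
= 162

162


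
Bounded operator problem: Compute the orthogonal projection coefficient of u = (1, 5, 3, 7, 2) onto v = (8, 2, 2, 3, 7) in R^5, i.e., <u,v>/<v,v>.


Computing <u,v> = 1*8 + 5*2 + 3*2 + 7*3 + 2*7 = 59
Computing <v,v> = 8^2 + 2^2 + 2^2 + 3^2 + 7^2 = 130
Projection coefficient = 59/130 = 0.4538

0.4538


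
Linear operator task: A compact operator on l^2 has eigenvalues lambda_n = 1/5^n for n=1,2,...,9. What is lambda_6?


The eigenvalue formula gives lambda_6 = 1/5^6
= 1/15625
= 6.4000e-05

6.4000e-05


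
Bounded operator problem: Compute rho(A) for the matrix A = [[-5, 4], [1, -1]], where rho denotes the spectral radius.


For a 2x2 matrix, eigenvalues satisfy lambda^2 - (trace)*lambda + det = 0
trace = -5 + -1 = -6
det = -5*-1 - 4*1 = 1
discriminant = (-6)^2 - 4*(1) = 32
spectral radius = max |eigenvalue| = 5.8284

5.8284


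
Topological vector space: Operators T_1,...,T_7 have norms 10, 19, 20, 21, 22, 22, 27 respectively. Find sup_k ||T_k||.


By the Uniform Boundedness Principle, the supremum of norms is finite.
sup_k ||T_k|| = max(10, 19, 20, 21, 22, 22, 27) = 27

27


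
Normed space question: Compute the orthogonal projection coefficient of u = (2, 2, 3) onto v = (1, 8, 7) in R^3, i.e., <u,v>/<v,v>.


Computing <u,v> = 2*1 + 2*8 + 3*7 = 39
Computing <v,v> = 1^2 + 8^2 + 7^2 = 114
Projection coefficient = 39/114 = 0.3421

0.3421


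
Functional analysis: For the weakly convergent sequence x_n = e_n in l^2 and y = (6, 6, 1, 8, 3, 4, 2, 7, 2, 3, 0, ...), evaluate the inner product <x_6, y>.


x_6 = e_6 is the standard basis vector with 1 in position 6.
<x_6, y> = y_6 = 4
As n -> infinity, <x_n, y> -> 0, confirming weak convergence of (x_n) to 0.

4


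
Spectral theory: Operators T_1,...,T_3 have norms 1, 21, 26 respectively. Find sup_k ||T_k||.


By the Uniform Boundedness Principle, the supremum of norms is finite.
sup_k ||T_k|| = max(1, 21, 26) = 26

26


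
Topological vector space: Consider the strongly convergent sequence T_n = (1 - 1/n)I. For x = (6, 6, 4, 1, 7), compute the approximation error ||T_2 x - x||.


T_2 x - x = (1 - 1/2)x - x = -x/2
||x|| = sqrt(138) = 11.7473
||T_2 x - x|| = ||x||/2 = 11.7473/2 = 5.8737

5.8737


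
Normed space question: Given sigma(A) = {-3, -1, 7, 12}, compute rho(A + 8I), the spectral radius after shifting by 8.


Spectrum of A + 8I = {5, 7, 15, 20}
Spectral radius = max |lambda| over the shifted spectrum
= max(5, 7, 15, 20) = 20

20


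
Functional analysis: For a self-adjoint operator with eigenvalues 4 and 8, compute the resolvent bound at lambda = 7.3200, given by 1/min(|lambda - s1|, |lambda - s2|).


dist(7.3200, {4, 8}) = min(|7.3200 - 4|, |7.3200 - 8|)
= min(3.3200, 0.6800) = 0.6800
Resolvent bound = 1/0.6800 = 1.4706

1.4706


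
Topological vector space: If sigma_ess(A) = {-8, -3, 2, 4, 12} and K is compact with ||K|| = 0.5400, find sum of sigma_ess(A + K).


By Weyl's theorem, the essential spectrum is invariant under compact perturbations.
sigma_ess(A + K) = sigma_ess(A) = {-8, -3, 2, 4, 12}
Sum = -8 + -3 + 2 + 4 + 12 = 7

7


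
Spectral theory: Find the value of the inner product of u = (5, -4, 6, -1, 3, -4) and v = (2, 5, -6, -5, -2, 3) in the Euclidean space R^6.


Computing the standard inner product <u, v> = sum u_i * v_i
= 5*2 + -4*5 + 6*-6 + -1*-5 + 3*-2 + -4*3
= 10 + -20 + -36 + 5 + -6 + -12
= -59

-59


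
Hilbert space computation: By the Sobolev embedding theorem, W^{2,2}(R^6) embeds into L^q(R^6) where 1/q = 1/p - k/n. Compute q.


Using the Sobolev embedding formula: 1/q = 1/p - k/n
1/q = 1/2 - 2/6 = 1/6
q = 1/(1/6) = 6

6.0000


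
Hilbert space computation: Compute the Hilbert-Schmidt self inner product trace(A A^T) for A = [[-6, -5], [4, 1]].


trace(A * A^T) = sum of squares of all entries
= (-6)^2 + (-5)^2 + 4^2 + 1^2
= 36 + 25 + 16 + 1
= 78

78


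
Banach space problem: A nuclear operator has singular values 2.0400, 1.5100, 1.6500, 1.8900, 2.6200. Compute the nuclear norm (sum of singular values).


The nuclear norm is the sum of all singular values.
||T||_1 = 2.0400 + 1.5100 + 1.6500 + 1.8900 + 2.6200
= 9.7100

9.7100


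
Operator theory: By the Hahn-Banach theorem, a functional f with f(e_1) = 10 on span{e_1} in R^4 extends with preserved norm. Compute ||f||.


The norm of f is given by ||f|| = sup_{||x||=1} |f(x)|.
On span{e_1}, ||e_1|| = 1, so ||f|| = |f(e_1)| / ||e_1||
= |10| / 1 = 10.0000

10.0000


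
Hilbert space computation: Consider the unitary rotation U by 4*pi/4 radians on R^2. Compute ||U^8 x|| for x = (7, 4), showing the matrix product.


U is a rotation by theta = 4*pi/4
U^8 = rotation by 8*theta = 32*pi/4 = 0*pi/4 (mod 2*pi)
cos(0*pi/4) = 1.0000, sin(0*pi/4) = 0.0000
U^8 x = (1.0000 * 7 - 0.0000 * 4, 0.0000 * 7 + 1.0000 * 4)
= (7.0000, 4.0000)
||U^8 x|| = sqrt(7.0000^2 + 4.0000^2) = sqrt(65.0000) = 8.0623

8.0623


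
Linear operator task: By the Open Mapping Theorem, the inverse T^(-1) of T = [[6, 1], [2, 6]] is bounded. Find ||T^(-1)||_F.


det(T) = 6*6 - 1*2 = 34
T^(-1) = (1/34) * [[6, -1], [-2, 6]] = [[0.1765, -0.0294], [-0.0588, 0.1765]]
||T^(-1)||_F^2 = 0.1765^2 + (-0.0294)^2 + (-0.0588)^2 + 0.1765^2 = 0.0666
||T^(-1)||_F = sqrt(0.0666) = 0.2581

0.2581


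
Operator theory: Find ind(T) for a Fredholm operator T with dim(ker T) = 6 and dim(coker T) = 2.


The Fredholm index is defined as ind(T) = dim(ker T) - dim(coker T)
= 6 - 2
= 4

4


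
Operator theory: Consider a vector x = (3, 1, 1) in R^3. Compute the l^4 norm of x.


The l^4 norm = (sum |x_i|^4)^(1/4)
Sum of 4th powers = 81 + 1 + 1 = 83
||x||_4 = (83)^(1/4) = 3.0183

3.0183


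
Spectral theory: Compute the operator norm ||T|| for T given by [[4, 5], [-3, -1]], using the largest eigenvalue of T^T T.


A^T A = [[25, 23], [23, 26]]
trace(A^T A) = 51, det(A^T A) = 121
discriminant = 51^2 - 4*121 = 2117
Largest eigenvalue of A^T A = (trace + sqrt(disc))/2 = 48.5054
||T|| = sqrt(48.5054) = 6.9646

6.9646


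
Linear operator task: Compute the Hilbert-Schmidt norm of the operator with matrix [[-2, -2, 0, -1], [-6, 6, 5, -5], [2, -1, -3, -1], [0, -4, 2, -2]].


The Hilbert-Schmidt norm is sqrt(sum of squares of all entries).
Sum of squares = (-2)^2 + (-2)^2 + 0^2 + (-1)^2 + (-6)^2 + 6^2 + 5^2 + (-5)^2 + 2^2 + (-1)^2 + (-3)^2 + (-1)^2 + 0^2 + (-4)^2 + 2^2 + (-2)^2
= 4 + 4 + 0 + 1 + 36 + 36 + 25 + 25 + 4 + 1 + 9 + 1 + 0 + 16 + 4 + 4 = 170
||T||_HS = sqrt(170) = 13.0384

13.0384


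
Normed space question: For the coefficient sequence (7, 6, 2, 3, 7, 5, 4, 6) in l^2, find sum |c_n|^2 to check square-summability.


sum |c_n|^2 = 7^2 + 6^2 + 2^2 + 3^2 + 7^2 + 5^2 + 4^2 + 6^2
= 49 + 36 + 4 + 9 + 49 + 25 + 16 + 36
= 224

224


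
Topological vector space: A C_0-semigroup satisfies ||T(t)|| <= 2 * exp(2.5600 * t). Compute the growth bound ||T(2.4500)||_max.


||T(2.4500)|| <= 2 * exp(2.5600 * 2.4500)
= 2 * exp(6.2720)
= 2 * 529.5354
= 1059.0708

1059.0708


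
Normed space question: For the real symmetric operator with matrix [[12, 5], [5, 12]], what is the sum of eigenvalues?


For a self-adjoint (symmetric) matrix, the eigenvalues are real.
The sum of eigenvalues equals the trace of the matrix.
trace = 12 + 12 = 24

24


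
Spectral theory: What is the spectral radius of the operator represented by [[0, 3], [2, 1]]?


For a 2x2 matrix, eigenvalues satisfy lambda^2 - (trace)*lambda + det = 0
trace = 0 + 1 = 1
det = 0*1 - 3*2 = -6
discriminant = 1^2 - 4*(-6) = 25
spectral radius = max |eigenvalue| = 3.0000

3.0000


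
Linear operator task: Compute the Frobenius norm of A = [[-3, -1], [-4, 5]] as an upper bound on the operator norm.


||A||_F^2 = sum a_ij^2
= (-3)^2 + (-1)^2 + (-4)^2 + 5^2
= 9 + 1 + 16 + 25 = 51
||A||_F = sqrt(51) = 7.1414

7.1414


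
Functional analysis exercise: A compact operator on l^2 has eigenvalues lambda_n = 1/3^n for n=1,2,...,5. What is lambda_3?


The eigenvalue formula gives lambda_3 = 1/3^3
= 1/27
= 0.0370

0.0370


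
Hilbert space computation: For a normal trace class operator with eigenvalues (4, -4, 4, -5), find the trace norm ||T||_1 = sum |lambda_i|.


For a normal operator, singular values equal |eigenvalues|.
Trace norm = sum |lambda_i| = 4 + 4 + 4 + 5
= 17

17


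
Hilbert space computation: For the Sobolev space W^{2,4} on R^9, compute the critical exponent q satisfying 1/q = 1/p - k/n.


Using the Sobolev embedding formula: 1/q = 1/p - k/n
1/q = 1/4 - 2/9 = 1/36
q = 1/(1/36) = 36

36.0000


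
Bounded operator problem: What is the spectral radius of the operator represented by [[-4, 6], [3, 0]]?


For a 2x2 matrix, eigenvalues satisfy lambda^2 - (trace)*lambda + det = 0
trace = -4 + 0 = -4
det = -4*0 - 6*3 = -18
discriminant = (-4)^2 - 4*(-18) = 88
spectral radius = max |eigenvalue| = 6.6904

6.6904


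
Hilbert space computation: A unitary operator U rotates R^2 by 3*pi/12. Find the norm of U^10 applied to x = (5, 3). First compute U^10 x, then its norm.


U is a rotation by theta = 3*pi/12
U^10 = rotation by 10*theta = 30*pi/12 = 6*pi/12 (mod 2*pi)
cos(6*pi/12) = 0.0000, sin(6*pi/12) = 1.0000
U^10 x = (0.0000 * 5 - 1.0000 * 3, 1.0000 * 5 + 0.0000 * 3)
= (-3.0000, 5.0000)
||U^10 x|| = sqrt((-3.0000)^2 + 5.0000^2) = sqrt(34.0000) = 5.8310

5.8310


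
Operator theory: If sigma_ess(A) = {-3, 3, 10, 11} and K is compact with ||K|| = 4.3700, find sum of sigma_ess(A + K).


By Weyl's theorem, the essential spectrum is invariant under compact perturbations.
sigma_ess(A + K) = sigma_ess(A) = {-3, 3, 10, 11}
Sum = -3 + 3 + 10 + 11 = 21

21


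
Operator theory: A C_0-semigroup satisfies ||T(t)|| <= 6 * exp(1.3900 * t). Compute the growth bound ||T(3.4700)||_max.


||T(3.4700)|| <= 6 * exp(1.3900 * 3.4700)
= 6 * exp(4.8233)
= 6 * 124.3749
= 746.2491

746.2491


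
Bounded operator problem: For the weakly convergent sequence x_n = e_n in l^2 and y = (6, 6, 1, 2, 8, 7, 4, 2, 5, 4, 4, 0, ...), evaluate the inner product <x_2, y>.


x_2 = e_2 is the standard basis vector with 1 in position 2.
<x_2, y> = y_2 = 6
As n -> infinity, <x_n, y> -> 0, confirming weak convergence of (x_n) to 0.

6


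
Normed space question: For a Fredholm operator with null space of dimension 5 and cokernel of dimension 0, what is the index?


The Fredholm index is defined as ind(T) = dim(ker T) - dim(coker T)
= 5 - 0
= 5

5


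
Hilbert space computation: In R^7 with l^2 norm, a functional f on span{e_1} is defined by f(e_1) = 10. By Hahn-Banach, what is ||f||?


The norm of f is given by ||f|| = sup_{||x||=1} |f(x)|.
On span{e_1}, ||e_1|| = 1, so ||f|| = |f(e_1)| / ||e_1||
= |10| / 1 = 10.0000

10.0000


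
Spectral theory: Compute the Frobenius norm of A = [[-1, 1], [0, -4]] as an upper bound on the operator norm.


||A||_F^2 = sum a_ij^2
= (-1)^2 + 1^2 + 0^2 + (-4)^2
= 1 + 1 + 0 + 16 = 18
||A||_F = sqrt(18) = 4.2426

4.2426


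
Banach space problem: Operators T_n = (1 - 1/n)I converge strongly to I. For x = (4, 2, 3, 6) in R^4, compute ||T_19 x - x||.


T_19 x - x = (1 - 1/19)x - x = -x/19
||x|| = sqrt(65) = 8.0623
||T_19 x - x|| = ||x||/19 = 8.0623/19 = 0.4243

0.4243


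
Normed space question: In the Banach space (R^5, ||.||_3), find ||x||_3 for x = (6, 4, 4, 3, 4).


The l^3 norm = (sum |x_i|^3)^(1/3)
Sum of 3th powers = 216 + 64 + 64 + 27 + 64 = 435
||x||_3 = (435)^(1/3) = 7.5770

7.5770


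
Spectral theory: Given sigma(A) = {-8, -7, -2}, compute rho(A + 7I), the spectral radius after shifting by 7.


Spectrum of A + 7I = {-1, 0, 5}
Spectral radius = max |lambda| over the shifted spectrum
= max(1, 0, 5) = 5

5


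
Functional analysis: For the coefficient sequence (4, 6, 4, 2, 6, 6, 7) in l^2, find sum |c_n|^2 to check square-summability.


sum |c_n|^2 = 4^2 + 6^2 + 4^2 + 2^2 + 6^2 + 6^2 + 7^2
= 16 + 36 + 16 + 4 + 36 + 36 + 49
= 193

193


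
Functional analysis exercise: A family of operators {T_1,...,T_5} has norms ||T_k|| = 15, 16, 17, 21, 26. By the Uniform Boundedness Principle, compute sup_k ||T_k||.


By the Uniform Boundedness Principle, the supremum of norms is finite.
sup_k ||T_k|| = max(15, 16, 17, 21, 26) = 26

26


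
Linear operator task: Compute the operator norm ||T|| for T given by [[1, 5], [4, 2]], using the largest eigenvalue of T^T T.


A^T A = [[17, 13], [13, 29]]
trace(A^T A) = 46, det(A^T A) = 324
discriminant = 46^2 - 4*324 = 820
Largest eigenvalue of A^T A = (trace + sqrt(disc))/2 = 37.3178
||T|| = sqrt(37.3178) = 6.1088

6.1088


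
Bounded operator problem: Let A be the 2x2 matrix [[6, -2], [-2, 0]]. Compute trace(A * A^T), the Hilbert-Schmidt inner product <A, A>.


trace(A * A^T) = sum of squares of all entries
= 6^2 + (-2)^2 + (-2)^2 + 0^2
= 36 + 4 + 4 + 0
= 44

44


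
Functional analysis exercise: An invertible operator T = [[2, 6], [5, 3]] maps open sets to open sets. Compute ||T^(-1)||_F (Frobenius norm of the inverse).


det(T) = 2*3 - 6*5 = -24
T^(-1) = (1/-24) * [[3, -6], [-5, 2]] = [[-0.1250, 0.2500], [0.2083, -0.0833]]
||T^(-1)||_F^2 = (-0.1250)^2 + 0.2500^2 + 0.2083^2 + (-0.0833)^2 = 0.1285
||T^(-1)||_F = sqrt(0.1285) = 0.3584

0.3584


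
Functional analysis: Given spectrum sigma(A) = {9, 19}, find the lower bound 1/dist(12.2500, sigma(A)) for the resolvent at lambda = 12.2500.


dist(12.2500, {9, 19}) = min(|12.2500 - 9|, |12.2500 - 19|)
= min(3.2500, 6.7500) = 3.2500
Resolvent bound = 1/3.2500 = 0.3077

0.3077


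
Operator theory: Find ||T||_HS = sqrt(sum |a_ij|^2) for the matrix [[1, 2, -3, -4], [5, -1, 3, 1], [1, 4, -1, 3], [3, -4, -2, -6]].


The Hilbert-Schmidt norm is sqrt(sum of squares of all entries).
Sum of squares = 1^2 + 2^2 + (-3)^2 + (-4)^2 + 5^2 + (-1)^2 + 3^2 + 1^2 + 1^2 + 4^2 + (-1)^2 + 3^2 + 3^2 + (-4)^2 + (-2)^2 + (-6)^2
= 1 + 4 + 9 + 16 + 25 + 1 + 9 + 1 + 1 + 16 + 1 + 9 + 9 + 16 + 4 + 36 = 158
||T||_HS = sqrt(158) = 12.5698

12.5698
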